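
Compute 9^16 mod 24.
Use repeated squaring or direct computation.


9^1 mod 24 = 9
9^2 mod 24 = 9
9^3 mod 24 = 9
9^4 mod 24 = 9
9^5 mod 24 = 9
9^6 mod 24 = 9
9^7 mod 24 = 9
9^8 mod 24 = 9
9^9 mod 24 = 9
9^10 mod 24 = 9
9^11 mod 24 = 9
9^12 mod 24 = 9
9^13 mod 24 = 9
9^14 mod 24 = 9
9^15 mod 24 = 9
9^16 mod 24 = 9


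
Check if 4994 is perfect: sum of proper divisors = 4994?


Proper divisors of 4994: 1, 2, 11, 22, 227, 454, 2497
Sum = 1 + 2 + 11 + 22 + 227 + 454 + 2497 = 3214

No, 4994 is not perfect (3214 ≠ 4994)


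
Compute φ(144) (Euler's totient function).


144 = 2^4 × 3^2
Prime factors: 2, 3
φ(144) = 144 × (1-1/2) × (1-1/3)
= 144 × 1/2 × 2/3 = 48

φ(144) = 48


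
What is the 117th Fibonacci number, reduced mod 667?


F(k) mod 667 for k=1..117:
1, 1, 2, 3, 5, 8, 13, 21, 34, 55, 89, 144, 233, 377, 610, 320, 263, 583, 179, 95, 274, 369, 643, 345, 321, 666, 320, 319, 639, 291, 263, 554, 150, 37, 187, 224, 411, 635, 379, 347, 59, 406, 465, 204, 2, 206, 208, 414, 622, 369, 324, 26, 350, 376, 59, 435, 494, 262, 89, 351, 440, 124, 564, 21, 585, 606, 524, 463, 320, 116, 436, 552, 321, 206, 527, 66, 593, 659, 585, 577, 495, 405, 233, 638, 204, 175, 379, 554, 266, 153, 419, 572, 324, 229, 553, 115, 1, 116, 117, 233, 350, 583, 266, 182, 448, 630, 411, 374, 118, 492, 610, 435, 378, 146, 524, 3, 527
F(117) mod 667 = 527


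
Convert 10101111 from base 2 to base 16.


10101111 (base 2) = 175 (decimal)
175 (decimal) = AF (base 16)


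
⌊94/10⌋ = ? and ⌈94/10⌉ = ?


94/10 = 9.4000
floor = 9
ceil = 10

floor = 9, ceil = 10


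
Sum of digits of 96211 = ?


9 + 6 + 2 + 1 + 1 = 19


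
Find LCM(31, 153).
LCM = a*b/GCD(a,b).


GCD(31, 153) = 1
LCM = 31*153/1 = 4743/1 = 4743

LCM = 4743


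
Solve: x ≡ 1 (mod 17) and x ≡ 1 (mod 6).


M = 17*6 = 102
M1 = M/17 = 6, M2 = M/6 = 17
M1^(-1) mod 17 = 3, M2^(-1) mod 6 = 5
x = 1*6*3 + 1*17*5 = 103
103 mod 102 = 1
Check: 1 mod 17 = 1 ✓, 1 mod 6 = 1 ✓

x ≡ 1 (mod 102)


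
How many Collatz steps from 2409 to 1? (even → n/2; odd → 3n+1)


2409 → 7228 → 3614 → 1807 → 5422 → 2711 → 8134 → 4067 → 12202 → 6101 → 18304 → 9152 → 4576 → 2288 → 1144 → 572 → 286 → 143 → 430 → 215 → 646 → 323 → 970 → 485 → 1456 → 728 → 364 → 182 → 91 → 274 → 137 → 412 → 206 → 103 → 310 → 155 → 466 → 233 → 700 → 350 → 175 → 526 → 263 → 790 → 395 → 1186 → 593 → 1780 → 890 → 445 → 1336 → 668 → 334 → 167 → 502 → 251 → 754 → 377 → 1132 → 566 → 283 → 850 → 425 → 1276 → 638 → 319 → 958 → 479 → 1438 → 719 → 2158 → 1079 → 3238 → 1619 → 4858 → 2429 → 7288 → 3644 → 1822 → 911 → 2734 → 1367 → 4102 → 2051 → 6154 → 3077 → 9232 → 4616 → 2308 → 1154 → 577 → 1732 → 866 → 433 → 1300 → 650 → 325 → 976 → 488 → 244 → 122 → 61 → 184 → 92 → 46 → 23 → 70 → 35 → 106 → 53 → 160 → 80 → 40 → 20 → 10 → 5 → 16 → 8 → 4 → 2 → 1
Total steps = 120

120 steps


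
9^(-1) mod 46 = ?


Use the extended Euclidean algorithm on (46, 9); each row r = 46*s + 9*t:
r=46, s=1, t=0
r=9, s=0, t=1
q=5: r=1, s=1, t=-5   [46*(1) + 9*(-5) = 1]
q=9: r=0, s=-9, t=46   [46*(-9) + 9*(46) = 0]
GCD = 1 with t = -5, so 9*(-5) ≡ 1 (mod 46)
Inverse = -5 mod 46 = 41
Check: 9 * 41 = 369 ≡ 1 (mod 46)

9^(-1) ≡ 41 (mod 46)


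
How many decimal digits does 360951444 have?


360951444 has 9 digits in base 10
floor(log10(360951444)) + 1 = floor(8.5574) + 1 = 9

9 digits (base 10)


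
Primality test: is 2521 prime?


Check divisors up to sqrt(2521) = 50.2096
No divisors found.
2521 is prime.

Yes, 2521 is prime


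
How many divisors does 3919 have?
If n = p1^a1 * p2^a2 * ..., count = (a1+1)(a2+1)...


3919 = 3919^1
d(3919) = (1+1) = 2

2 divisors


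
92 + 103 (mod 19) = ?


92 + 103 = 195
195 mod 19 = 5


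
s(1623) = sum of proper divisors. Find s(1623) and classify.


Proper divisors: 1, 3, 541
Sum = 1 + 3 + 541 = 545
545 < 1623 → deficient

s(1623) = 545 (deficient)


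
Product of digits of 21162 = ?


2 × 1 × 1 × 6 × 2 = 24


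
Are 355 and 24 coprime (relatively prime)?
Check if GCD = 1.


Euclidean algorithm:
355 = 14 * 24 + 19
24 = 1 * 19 + 5
19 = 3 * 5 + 4
5 = 1 * 4 + 1
4 = 4 * 1 + 0
GCD(355, 24) = 1

Yes, coprime (GCD = 1)


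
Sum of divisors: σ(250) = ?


Divisors of 250: 1, 2, 5, 10, 25, 50, 125, 250
Sum = 1 + 2 + 5 + 10 + 25 + 50 + 125 + 250 = 468

σ(250) = 468


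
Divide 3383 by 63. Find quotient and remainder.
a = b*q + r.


3383 = 63 * 53 + 44
Check: 3339 + 44 = 3383

q = 53, r = 44


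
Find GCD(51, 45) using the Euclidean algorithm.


51 = 1 * 45 + 6
45 = 7 * 6 + 3
6 = 2 * 3 + 0
GCD = 3


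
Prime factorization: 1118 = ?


1118 / 2 = 559
559 / 13 = 43
43 / 43 = 1
1118 = 2 × 13 × 43


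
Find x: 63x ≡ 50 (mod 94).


GCD(63, 94) = 1, unique solution
a^(-1) mod 94 = 3
x = 3 * 50 mod 94 = 56

x ≡ 56 (mod 94)


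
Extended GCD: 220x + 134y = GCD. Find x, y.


Tabular extended Euclidean (each row: r = 220*s + 134*t):
r=220, s=1, t=0
r=134, s=0, t=1
q=1: r=86, s=1, t=-1   [220*(1) + 134*(-1) = 86]
q=1: r=48, s=-1, t=2   [220*(-1) + 134*(2) = 48]
q=1: r=38, s=2, t=-3   [220*(2) + 134*(-3) = 38]
q=1: r=10, s=-3, t=5   [220*(-3) + 134*(5) = 10]
q=3: r=8, s=11, t=-18   [220*(11) + 134*(-18) = 8]
q=1: r=2, s=-14, t=23   [220*(-14) + 134*(23) = 2]
q=4: r=0, s=67, t=-110   [220*(67) + 134*(-110) = 0]
GCD = 2; from the row with r=2: x=-14, y=23
Check: 220*(-14) + 134*(23) = -3080 + 3082 = 2

GCD = 2, x = -14, y = 23


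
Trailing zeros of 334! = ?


floor(334/5) = 66
floor(334/25) = 13
floor(334/125) = 2
Total = 81

81 trailing zeros


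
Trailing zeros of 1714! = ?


floor(1714/5) = 342
floor(1714/25) = 68
floor(1714/125) = 13
floor(1714/625) = 2
Total = 425

425 trailing zeros


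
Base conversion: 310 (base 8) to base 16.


310 (base 8) = 200 (decimal)
200 (decimal) = C8 (base 16)


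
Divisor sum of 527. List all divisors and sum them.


Divisors of 527: 1, 17, 31, 527
Sum = 1 + 17 + 31 + 527 = 576

σ(527) = 576


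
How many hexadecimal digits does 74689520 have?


74689520 in base 16 = 473ABF0
Number of digits = 7

7 digits (base 16)


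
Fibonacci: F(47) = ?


Sequence: 1, 1, 2, 3, 5, 8, 13, 21, 34, 55, 89, 144, 233, 377, 610, 987, 1597, 2584, 4181, 6765, 10946, 17711, 28657, 46368, 75025, 121393, 196418, 317811, 514229, 832040, 1346269, 2178309, 3524578, 5702887, 9227465, 14930352, 24157817, 39088169, 63245986, 102334155, 165580141, 267914296, 433494437, 701408733, 1134903170, 1836311903, 2971215073
F(47) = 2971215073


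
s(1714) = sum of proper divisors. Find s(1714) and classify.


Proper divisors: 1, 2, 857
Sum = 1 + 2 + 857 = 860
860 < 1714 → deficient

s(1714) = 860 (deficient)


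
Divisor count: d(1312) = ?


1312 = 2^5 × 41^1
d(1312) = (5+1) × (1+1) = 12

12 divisors


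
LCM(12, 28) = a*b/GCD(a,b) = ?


GCD(12, 28) = 4
LCM = 12*28/4 = 336/4 = 84

LCM = 84


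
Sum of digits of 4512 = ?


4 + 5 + 1 + 2 = 12


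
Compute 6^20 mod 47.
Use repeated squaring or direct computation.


6^1 mod 47 = 6
6^2 mod 47 = 36
6^3 mod 47 = 28
6^4 mod 47 = 27
6^5 mod 47 = 21
6^6 mod 47 = 32
6^7 mod 47 = 4
6^8 mod 47 = 24
6^9 mod 47 = 3
6^10 mod 47 = 18
6^11 mod 47 = 14
6^12 mod 47 = 37
6^13 mod 47 = 34
6^14 mod 47 = 16
6^15 mod 47 = 2
6^16 mod 47 = 12
6^17 mod 47 = 25
6^18 mod 47 = 9
6^19 mod 47 = 7
6^20 mod 47 = 42


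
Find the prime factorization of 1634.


1634 / 2 = 817
817 / 19 = 43
43 / 43 = 1
1634 = 2 × 19 × 43


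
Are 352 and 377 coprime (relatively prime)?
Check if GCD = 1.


Euclidean algorithm:
377 = 1 * 352 + 25
352 = 14 * 25 + 2
25 = 12 * 2 + 1
2 = 2 * 1 + 0
GCD(352, 377) = 1

Yes, coprime (GCD = 1)


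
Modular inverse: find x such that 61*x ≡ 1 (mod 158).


Use the extended Euclidean algorithm on (158, 61); each row r = 158*s + 61*t:
r=158, s=1, t=0
r=61, s=0, t=1
q=2: r=36, s=1, t=-2   [158*(1) + 61*(-2) = 36]
q=1: r=25, s=-1, t=3   [158*(-1) + 61*(3) = 25]
q=1: r=11, s=2, t=-5   [158*(2) + 61*(-5) = 11]
q=2: r=3, s=-5, t=13   [158*(-5) + 61*(13) = 3]
q=3: r=2, s=17, t=-44   [158*(17) + 61*(-44) = 2]
q=1: r=1, s=-22, t=57   [158*(-22) + 61*(57) = 1]
q=2: r=0, s=61, t=-158   [158*(61) + 61*(-158) = 0]
GCD = 1 with t = 57, so 61*(57) ≡ 1 (mod 158)
Inverse = 57 mod 158 = 57
Check: 61 * 57 = 3477 ≡ 1 (mod 158)

61^(-1) ≡ 57 (mod 158)


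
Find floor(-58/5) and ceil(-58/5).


-58/5 = -11.6000
floor = -12
ceil = -11

floor = -12, ceil = -11


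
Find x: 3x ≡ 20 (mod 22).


GCD(3, 22) = 1, unique solution
a^(-1) mod 22 = 15
x = 15 * 20 mod 22 = 14

x ≡ 14 (mod 22)


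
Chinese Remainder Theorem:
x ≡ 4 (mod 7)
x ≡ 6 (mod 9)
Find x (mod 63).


M = 7*9 = 63
M1 = M/7 = 9, M2 = M/9 = 7
M1^(-1) mod 7 = 4, M2^(-1) mod 9 = 4
x = 4*9*4 + 6*7*4 = 312
312 mod 63 = 60
Check: 60 mod 7 = 4 ✓, 60 mod 9 = 6 ✓

x ≡ 60 (mod 63)


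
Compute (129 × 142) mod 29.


129 × 142 = 18318
18318 mod 29 = 19


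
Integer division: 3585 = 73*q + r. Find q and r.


3585 = 73 * 49 + 8
Check: 3577 + 8 = 3585

q = 49, r = 8


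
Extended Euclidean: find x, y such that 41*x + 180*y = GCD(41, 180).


Tabular extended Euclidean (each row: r = 41*s + 180*t):
r=41, s=1, t=0
r=180, s=0, t=1
q=0: r=41, s=1, t=0   [41*(1) + 180*(0) = 41]
q=4: r=16, s=-4, t=1   [41*(-4) + 180*(1) = 16]
q=2: r=9, s=9, t=-2   [41*(9) + 180*(-2) = 9]
q=1: r=7, s=-13, t=3   [41*(-13) + 180*(3) = 7]
q=1: r=2, s=22, t=-5   [41*(22) + 180*(-5) = 2]
q=3: r=1, s=-79, t=18   [41*(-79) + 180*(18) = 1]
q=2: r=0, s=180, t=-41   [41*(180) + 180*(-41) = 0]
GCD = 1; from the row with r=1: x=-79, y=18
Check: 41*(-79) + 180*(18) = -3239 + 3240 = 1

GCD = 1, x = -79, y = 18


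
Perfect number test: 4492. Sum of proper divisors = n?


Proper divisors of 4492: 1, 2, 4, 1123, 2246
Sum = 1 + 2 + 4 + 1123 + 2246 = 3376

No, 4492 is not perfect (3376 ≠ 4492)


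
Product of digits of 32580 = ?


3 × 2 × 5 × 8 × 0 = 0


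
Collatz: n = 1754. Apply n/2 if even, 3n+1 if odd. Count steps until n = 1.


1754 → 877 → 2632 → 1316 → 658 → 329 → 988 → 494 → 247 → 742 → 371 → 1114 → 557 → 1672 → 836 → 418 → 209 → 628 → 314 → 157 → 472 → 236 → 118 → 59 → 178 → 89 → 268 → 134 → 67 → 202 → 101 → 304 → 152 → 76 → 38 → 19 → 58 → 29 → 88 → 44 → 22 → 11 → 34 → 17 → 52 → 26 → 13 → 40 → 20 → 10 → 5 → 16 → 8 → 4 → 2 → 1
Total steps = 55

55 steps


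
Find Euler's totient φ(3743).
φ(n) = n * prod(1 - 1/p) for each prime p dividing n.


3743 = 19 × 197
Prime factors: 19, 197
φ(3743) = 3743 × (1-1/19) × (1-1/197)
= 3743 × 18/19 × 196/197 = 3528

φ(3743) = 3528


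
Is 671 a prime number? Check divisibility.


671 / 11 = 61 (exact division)
671 is NOT prime.

No, 671 is not prime


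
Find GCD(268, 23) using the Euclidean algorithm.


268 = 11 * 23 + 15
23 = 1 * 15 + 8
15 = 1 * 8 + 7
8 = 1 * 7 + 1
7 = 7 * 1 + 0
GCD = 1


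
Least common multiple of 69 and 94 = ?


GCD(69, 94) = 1
LCM = 69*94/1 = 6486/1 = 6486

LCM = 6486


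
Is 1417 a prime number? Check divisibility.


1417 / 13 = 109 (exact division)
1417 is NOT prime.

No, 1417 is not prime


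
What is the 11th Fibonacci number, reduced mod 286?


F(k) mod 286 for k=1..11:
1, 1, 2, 3, 5, 8, 13, 21, 34, 55, 89
F(11) mod 286 = 89


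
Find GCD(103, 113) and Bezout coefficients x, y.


Tabular extended Euclidean (each row: r = 103*s + 113*t):
r=103, s=1, t=0
r=113, s=0, t=1
q=0: r=103, s=1, t=0   [103*(1) + 113*(0) = 103]
q=1: r=10, s=-1, t=1   [103*(-1) + 113*(1) = 10]
q=10: r=3, s=11, t=-10   [103*(11) + 113*(-10) = 3]
q=3: r=1, s=-34, t=31   [103*(-34) + 113*(31) = 1]
q=3: r=0, s=113, t=-103   [103*(113) + 113*(-103) = 0]
GCD = 1; from the row with r=1: x=-34, y=31
Check: 103*(-34) + 113*(31) = -3502 + 3503 = 1

GCD = 1, x = -34, y = 31


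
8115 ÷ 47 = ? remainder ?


8115 = 47 * 172 + 31
Check: 8084 + 31 = 8115

q = 172, r = 31


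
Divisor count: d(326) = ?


326 = 2^1 × 163^1
d(326) = (1+1) × (1+1) = 4

4 divisors


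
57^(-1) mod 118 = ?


Use the extended Euclidean algorithm on (118, 57); each row r = 118*s + 57*t:
r=118, s=1, t=0
r=57, s=0, t=1
q=2: r=4, s=1, t=-2   [118*(1) + 57*(-2) = 4]
q=14: r=1, s=-14, t=29   [118*(-14) + 57*(29) = 1]
q=4: r=0, s=57, t=-118   [118*(57) + 57*(-118) = 0]
GCD = 1 with t = 29, so 57*(29) ≡ 1 (mod 118)
Inverse = 29 mod 118 = 29
Check: 57 * 29 = 1653 ≡ 1 (mod 118)

57^(-1) ≡ 29 (mod 118)


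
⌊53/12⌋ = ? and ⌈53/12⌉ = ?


53/12 = 4.4167
floor = 4
ceil = 5

floor = 4, ceil = 5


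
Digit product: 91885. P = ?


9 × 1 × 8 × 8 × 5 = 2880


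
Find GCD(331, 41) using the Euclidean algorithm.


331 = 8 * 41 + 3
41 = 13 * 3 + 2
3 = 1 * 2 + 1
2 = 2 * 1 + 0
GCD = 1


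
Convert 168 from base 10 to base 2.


168 (base 10) = 168 (decimal)
168 (decimal) = 10101000 (base 2)


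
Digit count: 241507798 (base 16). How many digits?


241507798 in base 16 = E651DD6
Number of digits = 7

7 digits (base 16)


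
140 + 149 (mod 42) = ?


140 + 149 = 289
289 mod 42 = 37


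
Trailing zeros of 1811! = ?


floor(1811/5) = 362
floor(1811/25) = 72
floor(1811/125) = 14
floor(1811/625) = 2
Total = 450

450 trailing zeros


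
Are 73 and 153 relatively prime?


Euclidean algorithm:
153 = 2 * 73 + 7
73 = 10 * 7 + 3
7 = 2 * 3 + 1
3 = 3 * 1 + 0
GCD(73, 153) = 1

Yes, coprime (GCD = 1)


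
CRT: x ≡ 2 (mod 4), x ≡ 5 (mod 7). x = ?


M = 4*7 = 28
M1 = M/4 = 7, M2 = M/7 = 4
M1^(-1) mod 4 = 3, M2^(-1) mod 7 = 2
x = 2*7*3 + 5*4*2 = 82
82 mod 28 = 26
Check: 26 mod 4 = 2 ✓, 26 mod 7 = 5 ✓

x ≡ 26 (mod 28)


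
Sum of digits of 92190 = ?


9 + 2 + 1 + 9 + 0 = 21


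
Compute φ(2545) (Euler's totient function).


2545 = 5 × 509
Prime factors: 5, 509
φ(2545) = 2545 × (1-1/5) × (1-1/509)
= 2545 × 4/5 × 508/509 = 2032

φ(2545) = 2032


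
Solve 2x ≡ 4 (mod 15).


GCD(2, 15) = 1, unique solution
a^(-1) mod 15 = 8
x = 8 * 4 mod 15 = 2

x ≡ 2 (mod 15)


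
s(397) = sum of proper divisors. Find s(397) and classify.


Proper divisors: 1
Sum = 1 = 1
1 < 397 → deficient

s(397) = 1 (deficient)


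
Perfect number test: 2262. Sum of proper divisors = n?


Proper divisors of 2262: 1, 2, 3, 6, 13, 26, 29, 39, 58, 78, 87, 174, 377, 754, 1131
Sum = 1 + 2 + 3 + 6 + 13 + 26 + 29 + 39 + 58 + 78 + 87 + 174 + 377 + 754 + 1131 = 2778

No, 2262 is not perfect (2778 ≠ 2262)


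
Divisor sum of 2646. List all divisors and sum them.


Divisors of 2646: 1, 2, 3, 6, 7, 9, 14, 18, 21, 27, 42, 49, 54, 63, 98, 126, 147, 189, 294, 378, 441, 882, 1323, 2646
Sum = 1 + 2 + 3 + 6 + 7 + 9 + 14 + 18 + 21 + 27 + 42 + 49 + 54 + 63 + 98 + 126 + 147 + 189 + 294 + 378 + 441 + 882 + 1323 + 2646 = 6840

σ(2646) = 6840


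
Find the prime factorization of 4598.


4598 / 2 = 2299
2299 / 11 = 209
209 / 11 = 19
19 / 19 = 1
4598 = 2 × 11^2 × 19


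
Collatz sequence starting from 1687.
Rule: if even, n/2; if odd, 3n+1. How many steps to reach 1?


1687 → 5062 → 2531 → 7594 → 3797 → 11392 → 5696 → 2848 → 1424 → 712 → 356 → 178 → 89 → 268 → 134 → 67 → 202 → 101 → 304 → 152 → 76 → 38 → 19 → 58 → 29 → 88 → 44 → 22 → 11 → 34 → 17 → 52 → 26 → 13 → 40 → 20 → 10 → 5 → 16 → 8 → 4 → 2 → 1
Total steps = 42

42 steps


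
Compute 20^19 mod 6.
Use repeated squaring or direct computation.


20^1 mod 6 = 2
20^2 mod 6 = 4
20^3 mod 6 = 2
20^4 mod 6 = 4
20^5 mod 6 = 2
20^6 mod 6 = 4
20^7 mod 6 = 2
20^8 mod 6 = 4
20^9 mod 6 = 2
20^10 mod 6 = 4
20^11 mod 6 = 2
20^12 mod 6 = 4
20^13 mod 6 = 2
20^14 mod 6 = 4
20^15 mod 6 = 2
20^16 mod 6 = 4
20^17 mod 6 = 2
20^18 mod 6 = 4
20^19 mod 6 = 2


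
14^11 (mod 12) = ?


14^1 mod 12 = 2
14^2 mod 12 = 4
14^3 mod 12 = 8
14^4 mod 12 = 4
14^5 mod 12 = 8
14^6 mod 12 = 4
14^7 mod 12 = 8
14^8 mod 12 = 4
14^9 mod 12 = 8
14^10 mod 12 = 4
14^11 mod 12 = 8


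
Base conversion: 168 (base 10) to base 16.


168 (base 10) = 168 (decimal)
168 (decimal) = A8 (base 16)


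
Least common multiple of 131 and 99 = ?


GCD(131, 99) = 1
LCM = 131*99/1 = 12969/1 = 12969

LCM = 12969


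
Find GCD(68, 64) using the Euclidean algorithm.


68 = 1 * 64 + 4
64 = 16 * 4 + 0
GCD = 4


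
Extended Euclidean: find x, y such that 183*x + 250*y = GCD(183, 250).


Tabular extended Euclidean (each row: r = 183*s + 250*t):
r=183, s=1, t=0
r=250, s=0, t=1
q=0: r=183, s=1, t=0   [183*(1) + 250*(0) = 183]
q=1: r=67, s=-1, t=1   [183*(-1) + 250*(1) = 67]
q=2: r=49, s=3, t=-2   [183*(3) + 250*(-2) = 49]
q=1: r=18, s=-4, t=3   [183*(-4) + 250*(3) = 18]
q=2: r=13, s=11, t=-8   [183*(11) + 250*(-8) = 13]
q=1: r=5, s=-15, t=11   [183*(-15) + 250*(11) = 5]
q=2: r=3, s=41, t=-30   [183*(41) + 250*(-30) = 3]
q=1: r=2, s=-56, t=41   [183*(-56) + 250*(41) = 2]
q=1: r=1, s=97, t=-71   [183*(97) + 250*(-71) = 1]
q=2: r=0, s=-250, t=183   [183*(-250) + 250*(183) = 0]
GCD = 1; from the row with r=1: x=97, y=-71
Check: 183*(97) + 250*(-71) = 17751 - 17750 = 1

GCD = 1, x = 97, y = -71


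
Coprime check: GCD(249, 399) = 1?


Euclidean algorithm:
399 = 1 * 249 + 150
249 = 1 * 150 + 99
150 = 1 * 99 + 51
99 = 1 * 51 + 48
51 = 1 * 48 + 3
48 = 16 * 3 + 0
GCD(249, 399) = 3

No, not coprime (GCD = 3)


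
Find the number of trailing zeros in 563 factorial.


floor(563/5) = 112
floor(563/25) = 22
floor(563/125) = 4
Total = 138

138 trailing zeros


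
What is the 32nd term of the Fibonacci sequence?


Sequence: 1, 1, 2, 3, 5, 8, 13, 21, 34, 55, 89, 144, 233, 377, 610, 987, 1597, 2584, 4181, 6765, 10946, 17711, 28657, 46368, 75025, 121393, 196418, 317811, 514229, 832040, 1346269, 2178309
F(32) = 2178309


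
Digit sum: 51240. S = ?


5 + 1 + 2 + 4 + 0 = 12


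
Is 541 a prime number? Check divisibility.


Check divisors up to sqrt(541) = 23.2594
No divisors found.
541 is prime.

Yes, 541 is prime


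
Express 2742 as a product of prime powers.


2742 / 2 = 1371
1371 / 3 = 457
457 / 457 = 1
2742 = 2 × 3 × 457


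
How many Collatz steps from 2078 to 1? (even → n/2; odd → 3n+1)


2078 → 1039 → 3118 → 1559 → 4678 → 2339 → 7018 → 3509 → 10528 → 5264 → 2632 → 1316 → 658 → 329 → 988 → 494 → 247 → 742 → 371 → 1114 → 557 → 1672 → 836 → 418 → 209 → 628 → 314 → 157 → 472 → 236 → 118 → 59 → 178 → 89 → 268 → 134 → 67 → 202 → 101 → 304 → 152 → 76 → 38 → 19 → 58 → 29 → 88 → 44 → 22 → 11 → 34 → 17 → 52 → 26 → 13 → 40 → 20 → 10 → 5 → 16 → 8 → 4 → 2 → 1
Total steps = 63

63 steps


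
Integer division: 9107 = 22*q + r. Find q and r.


9107 = 22 * 413 + 21
Check: 9086 + 21 = 9107

q = 413, r = 21


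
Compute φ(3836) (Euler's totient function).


3836 = 2^2 × 7 × 137
Prime factors: 2, 7, 137
φ(3836) = 3836 × (1-1/2) × (1-1/7) × (1-1/137)
= 3836 × 1/2 × 6/7 × 136/137 = 1632

φ(3836) = 1632


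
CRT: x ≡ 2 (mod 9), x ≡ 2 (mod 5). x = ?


M = 9*5 = 45
M1 = M/9 = 5, M2 = M/5 = 9
M1^(-1) mod 9 = 2, M2^(-1) mod 5 = 4
x = 2*5*2 + 2*9*4 = 92
92 mod 45 = 2
Check: 2 mod 9 = 2 ✓, 2 mod 5 = 2 ✓

x ≡ 2 (mod 45)


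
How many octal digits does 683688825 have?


683688825 in base 8 = 5060041571
Number of digits = 10

10 digits (base 8)


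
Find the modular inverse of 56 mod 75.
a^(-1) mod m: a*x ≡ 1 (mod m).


Use the extended Euclidean algorithm on (75, 56); each row r = 75*s + 56*t:
r=75, s=1, t=0
r=56, s=0, t=1
q=1: r=19, s=1, t=-1   [75*(1) + 56*(-1) = 19]
q=2: r=18, s=-2, t=3   [75*(-2) + 56*(3) = 18]
q=1: r=1, s=3, t=-4   [75*(3) + 56*(-4) = 1]
q=18: r=0, s=-56, t=75   [75*(-56) + 56*(75) = 0]
GCD = 1 with t = -4, so 56*(-4) ≡ 1 (mod 75)
Inverse = -4 mod 75 = 71
Check: 56 * 71 = 3976 ≡ 1 (mod 75)

56^(-1) ≡ 71 (mod 75)


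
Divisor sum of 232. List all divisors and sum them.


Divisors of 232: 1, 2, 4, 8, 29, 58, 116, 232
Sum = 1 + 2 + 4 + 8 + 29 + 58 + 116 + 232 = 450

σ(232) = 450


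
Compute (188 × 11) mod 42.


188 × 11 = 2068
2068 mod 42 = 10


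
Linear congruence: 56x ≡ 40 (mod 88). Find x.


GCD(56, 88) = 8 divides 40
Divide: 7x ≡ 5 (mod 11)
x ≡ 7 (mod 11)


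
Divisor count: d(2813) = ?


2813 = 29^1 × 97^1
d(2813) = (1+1) × (1+1) = 4

4 divisors


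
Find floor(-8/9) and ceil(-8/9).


-8/9 = -0.8889
floor = -1
ceil = 0

floor = -1, ceil = 0


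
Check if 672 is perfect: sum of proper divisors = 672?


Proper divisors of 672: 1, 2, 3, 4, 6, 7, 8, 12, 14, 16, 21, 24, 28, 32, 42, 48, 56, 84, 96, 112, 168, 224, 336
Sum = 1 + 2 + 3 + 4 + 6 + 7 + 8 + 12 + 14 + 16 + 21 + 24 + 28 + 32 + 42 + 48 + 56 + 84 + 96 + 112 + 168 + 224 + 336 = 1344

No, 672 is not perfect (1344 ≠ 672)


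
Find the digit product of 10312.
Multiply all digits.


1 × 0 × 3 × 1 × 2 = 0


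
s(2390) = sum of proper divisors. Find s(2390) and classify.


Proper divisors: 1, 2, 5, 10, 239, 478, 1195
Sum = 1 + 2 + 5 + 10 + 239 + 478 + 1195 = 1930
1930 < 2390 → deficient

s(2390) = 1930 (deficient)


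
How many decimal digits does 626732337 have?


626732337 has 9 digits in base 10
floor(log10(626732337)) + 1 = floor(8.7971) + 1 = 9

9 digits (base 10)


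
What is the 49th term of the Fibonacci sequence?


Sequence: 1, 1, 2, 3, 5, 8, 13, 21, 34, 55, 89, 144, 233, 377, 610, 987, 1597, 2584, 4181, 6765, 10946, 17711, 28657, 46368, 75025, 121393, 196418, 317811, 514229, 832040, 1346269, 2178309, 3524578, 5702887, 9227465, 14930352, 24157817, 39088169, 63245986, 102334155, 165580141, 267914296, 433494437, 701408733, 1134903170, 1836311903, 2971215073, 4807526976, 7778742049
F(49) = 7778742049


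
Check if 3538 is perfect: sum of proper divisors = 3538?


Proper divisors of 3538: 1, 2, 29, 58, 61, 122, 1769
Sum = 1 + 2 + 29 + 58 + 61 + 122 + 1769 = 2042

No, 3538 is not perfect (2042 ≠ 3538)


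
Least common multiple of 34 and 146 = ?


GCD(34, 146) = 2
LCM = 34*146/2 = 4964/2 = 2482

LCM = 2482


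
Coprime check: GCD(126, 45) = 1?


Euclidean algorithm:
126 = 2 * 45 + 36
45 = 1 * 36 + 9
36 = 4 * 9 + 0
GCD(126, 45) = 9

No, not coprime (GCD = 9)


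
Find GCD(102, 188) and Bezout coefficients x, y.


Tabular extended Euclidean (each row: r = 102*s + 188*t):
r=102, s=1, t=0
r=188, s=0, t=1
q=0: r=102, s=1, t=0   [102*(1) + 188*(0) = 102]
q=1: r=86, s=-1, t=1   [102*(-1) + 188*(1) = 86]
q=1: r=16, s=2, t=-1   [102*(2) + 188*(-1) = 16]
q=5: r=6, s=-11, t=6   [102*(-11) + 188*(6) = 6]
q=2: r=4, s=24, t=-13   [102*(24) + 188*(-13) = 4]
q=1: r=2, s=-35, t=19   [102*(-35) + 188*(19) = 2]
q=2: r=0, s=94, t=-51   [102*(94) + 188*(-51) = 0]
GCD = 2; from the row with r=2: x=-35, y=19
Check: 102*(-35) + 188*(19) = -3570 + 3572 = 2

GCD = 2, x = -35, y = 19


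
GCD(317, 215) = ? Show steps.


317 = 1 * 215 + 102
215 = 2 * 102 + 11
102 = 9 * 11 + 3
11 = 3 * 3 + 2
3 = 1 * 2 + 1
2 = 2 * 1 + 0
GCD = 1


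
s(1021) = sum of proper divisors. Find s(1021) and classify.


Proper divisors: 1
Sum = 1 = 1
1 < 1021 → deficient

s(1021) = 1 (deficient)


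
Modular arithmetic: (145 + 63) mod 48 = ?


145 + 63 = 208
208 mod 48 = 16


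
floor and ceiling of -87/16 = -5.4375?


-87/16 = -5.4375
floor = -6
ceil = -5

floor = -6, ceil = -5


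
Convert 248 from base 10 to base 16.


248 (base 10) = 248 (decimal)
248 (decimal) = F8 (base 16)


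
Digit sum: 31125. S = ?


3 + 1 + 1 + 2 + 5 = 12


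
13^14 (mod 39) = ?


13^1 mod 39 = 13
13^2 mod 39 = 13
13^3 mod 39 = 13
13^4 mod 39 = 13
13^5 mod 39 = 13
13^6 mod 39 = 13
13^7 mod 39 = 13
13^8 mod 39 = 13
13^9 mod 39 = 13
13^10 mod 39 = 13
13^11 mod 39 = 13
13^12 mod 39 = 13
13^13 mod 39 = 13
13^14 mod 39 = 13


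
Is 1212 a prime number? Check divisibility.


1212 / 2 = 606 (exact division)
1212 is NOT prime.

No, 1212 is not prime


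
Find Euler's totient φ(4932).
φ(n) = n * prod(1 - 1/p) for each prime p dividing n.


4932 = 2^2 × 3^2 × 137
Prime factors: 2, 3, 137
φ(4932) = 4932 × (1-1/2) × (1-1/3) × (1-1/137)
= 4932 × 1/2 × 2/3 × 136/137 = 1632

φ(4932) = 1632


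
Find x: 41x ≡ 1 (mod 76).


GCD(41, 76) = 1, unique solution
a^(-1) mod 76 = 13
x = 13 * 1 mod 76 = 13

x ≡ 13 (mod 76)


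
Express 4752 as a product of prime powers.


4752 / 2 = 2376
2376 / 2 = 1188
1188 / 2 = 594
594 / 2 = 297
297 / 3 = 99
99 / 3 = 33
33 / 3 = 11
11 / 11 = 1
4752 = 2^4 × 3^3 × 11


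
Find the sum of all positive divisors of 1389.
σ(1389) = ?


Divisors of 1389: 1, 3, 463, 1389
Sum = 1 + 3 + 463 + 1389 = 1856

σ(1389) = 1856


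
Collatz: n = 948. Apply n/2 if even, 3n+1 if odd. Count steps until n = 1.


948 → 474 → 237 → 712 → 356 → 178 → 89 → 268 → 134 → 67 → 202 → 101 → 304 → 152 → 76 → 38 → 19 → 58 → 29 → 88 → 44 → 22 → 11 → 34 → 17 → 52 → 26 → 13 → 40 → 20 → 10 → 5 → 16 → 8 → 4 → 2 → 1
Total steps = 36

36 steps


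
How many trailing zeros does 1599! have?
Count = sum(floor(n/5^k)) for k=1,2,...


floor(1599/5) = 319
floor(1599/25) = 63
floor(1599/125) = 12
floor(1599/625) = 2
Total = 396

396 trailing zeros


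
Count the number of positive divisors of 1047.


1047 = 3^1 × 349^1
d(1047) = (1+1) × (1+1) = 4

4 divisors


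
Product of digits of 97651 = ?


9 × 7 × 6 × 5 × 1 = 1890


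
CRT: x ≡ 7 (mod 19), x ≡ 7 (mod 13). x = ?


M = 19*13 = 247
M1 = M/19 = 13, M2 = M/13 = 19
M1^(-1) mod 19 = 3, M2^(-1) mod 13 = 11
x = 7*13*3 + 7*19*11 = 1736
1736 mod 247 = 7
Check: 7 mod 19 = 7 ✓, 7 mod 13 = 7 ✓

x ≡ 7 (mod 247)


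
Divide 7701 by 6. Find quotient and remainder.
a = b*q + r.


7701 = 6 * 1283 + 3
Check: 7698 + 3 = 7701

q = 1283, r = 3


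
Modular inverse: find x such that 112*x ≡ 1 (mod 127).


Use the extended Euclidean algorithm on (127, 112); each row r = 127*s + 112*t:
r=127, s=1, t=0
r=112, s=0, t=1
q=1: r=15, s=1, t=-1   [127*(1) + 112*(-1) = 15]
q=7: r=7, s=-7, t=8   [127*(-7) + 112*(8) = 7]
q=2: r=1, s=15, t=-17   [127*(15) + 112*(-17) = 1]
q=7: r=0, s=-112, t=127   [127*(-112) + 112*(127) = 0]
GCD = 1 with t = -17, so 112*(-17) ≡ 1 (mod 127)
Inverse = -17 mod 127 = 110
Check: 112 * 110 = 12320 ≡ 1 (mod 127)

112^(-1) ≡ 110 (mod 127)


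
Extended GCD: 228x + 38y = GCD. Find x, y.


Tabular extended Euclidean (each row: r = 228*s + 38*t):
r=228, s=1, t=0
r=38, s=0, t=1
q=6: r=0, s=1, t=-6   [228*(1) + 38*(-6) = 0]
GCD = 38; from the row with r=38: x=0, y=1
Check: 228*(0) + 38*(1) = 0 + 38 = 38

GCD = 38, x = 0, y = 1


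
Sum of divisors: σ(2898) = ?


Divisors of 2898: 1, 2, 3, 6, 7, 9, 14, 18, 21, 23, 42, 46, 63, 69, 126, 138, 161, 207, 322, 414, 483, 966, 1449, 2898
Sum = 1 + 2 + 3 + 6 + 7 + 9 + 14 + 18 + 21 + 23 + 42 + 46 + 63 + 69 + 126 + 138 + 161 + 207 + 322 + 414 + 483 + 966 + 1449 + 2898 = 7488

σ(2898) = 7488


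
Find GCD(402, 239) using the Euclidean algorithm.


402 = 1 * 239 + 163
239 = 1 * 163 + 76
163 = 2 * 76 + 11
76 = 6 * 11 + 10
11 = 1 * 10 + 1
10 = 10 * 1 + 0
GCD = 1


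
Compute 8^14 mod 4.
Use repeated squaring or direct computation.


8^1 mod 4 = 0
8^2 mod 4 = 0
8^3 mod 4 = 0
8^4 mod 4 = 0
8^5 mod 4 = 0
8^6 mod 4 = 0
8^7 mod 4 = 0
8^8 mod 4 = 0
8^9 mod 4 = 0
8^10 mod 4 = 0
8^11 mod 4 = 0
8^12 mod 4 = 0
8^13 mod 4 = 0
8^14 mod 4 = 0


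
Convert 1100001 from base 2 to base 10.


1100001 (base 2) = 97 (decimal)
97 (decimal) = 97 (base 10)


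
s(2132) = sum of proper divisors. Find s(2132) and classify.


Proper divisors: 1, 2, 4, 13, 26, 41, 52, 82, 164, 533, 1066
Sum = 1 + 2 + 4 + 13 + 26 + 41 + 52 + 82 + 164 + 533 + 1066 = 1984
1984 < 2132 → deficient

s(2132) = 1984 (deficient)


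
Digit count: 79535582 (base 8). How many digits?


79535582 in base 8 = 457316736
Number of digits = 9

9 digits (base 8)


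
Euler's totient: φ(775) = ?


775 = 5^2 × 31
Prime factors: 5, 31
φ(775) = 775 × (1-1/5) × (1-1/31)
= 775 × 4/5 × 30/31 = 600

φ(775) = 600


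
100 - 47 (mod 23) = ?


100 - 47 = 53
53 mod 23 = 7


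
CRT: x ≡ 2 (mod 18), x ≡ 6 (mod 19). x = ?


M = 18*19 = 342
M1 = M/18 = 19, M2 = M/19 = 18
M1^(-1) mod 18 = 1, M2^(-1) mod 19 = 18
x = 2*19*1 + 6*18*18 = 1982
1982 mod 342 = 272
Check: 272 mod 18 = 2 ✓, 272 mod 19 = 6 ✓

x ≡ 272 (mod 342)


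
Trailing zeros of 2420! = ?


floor(2420/5) = 484
floor(2420/25) = 96
floor(2420/125) = 19
floor(2420/625) = 3
Total = 602

602 trailing zeros


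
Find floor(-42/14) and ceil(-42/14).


-42/14 = -3.0000
floor = -3
ceil = -3

floor = -3, ceil = -3


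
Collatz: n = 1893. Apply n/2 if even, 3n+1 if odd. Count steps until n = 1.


1893 → 5680 → 2840 → 1420 → 710 → 355 → 1066 → 533 → 1600 → 800 → 400 → 200 → 100 → 50 → 25 → 76 → 38 → 19 → 58 → 29 → 88 → 44 → 22 → 11 → 34 → 17 → 52 → 26 → 13 → 40 → 20 → 10 → 5 → 16 → 8 → 4 → 2 → 1
Total steps = 37

37 steps


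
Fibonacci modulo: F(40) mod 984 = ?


F(k) mod 984 for k=1..40:
1, 1, 2, 3, 5, 8, 13, 21, 34, 55, 89, 144, 233, 377, 610, 3, 613, 616, 245, 861, 122, 983, 121, 120, 241, 361, 602, 963, 581, 560, 157, 717, 874, 607, 497, 120, 617, 737, 370, 123
F(40) mod 984 = 123


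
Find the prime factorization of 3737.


3737 / 37 = 101
101 / 101 = 1
3737 = 37 × 101


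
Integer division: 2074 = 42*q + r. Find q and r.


2074 = 42 * 49 + 16
Check: 2058 + 16 = 2074

q = 49, r = 16


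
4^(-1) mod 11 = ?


Use the extended Euclidean algorithm on (11, 4); each row r = 11*s + 4*t:
r=11, s=1, t=0
r=4, s=0, t=1
q=2: r=3, s=1, t=-2   [11*(1) + 4*(-2) = 3]
q=1: r=1, s=-1, t=3   [11*(-1) + 4*(3) = 1]
q=3: r=0, s=4, t=-11   [11*(4) + 4*(-11) = 0]
GCD = 1 with t = 3, so 4*(3) ≡ 1 (mod 11)
Inverse = 3 mod 11 = 3
Check: 4 * 3 = 12 ≡ 1 (mod 11)

4^(-1) ≡ 3 (mod 11)


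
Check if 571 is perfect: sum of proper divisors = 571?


Proper divisors of 571: 1
Sum = 1 = 1

No, 571 is not perfect (1 ≠ 571)


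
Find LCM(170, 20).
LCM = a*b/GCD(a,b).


GCD(170, 20) = 10
LCM = 170*20/10 = 3400/10 = 340

LCM = 340


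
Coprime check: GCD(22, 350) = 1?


Euclidean algorithm:
350 = 15 * 22 + 20
22 = 1 * 20 + 2
20 = 10 * 2 + 0
GCD(22, 350) = 2

No, not coprime (GCD = 2)


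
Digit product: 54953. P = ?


5 × 4 × 9 × 5 × 3 = 2700


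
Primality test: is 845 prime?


845 / 5 = 169 (exact division)
845 is NOT prime.

No, 845 is not prime


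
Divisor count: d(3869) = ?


3869 = 53^1 × 73^1
d(3869) = (1+1) × (1+1) = 4

4 divisors


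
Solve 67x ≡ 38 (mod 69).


GCD(67, 69) = 1, unique solution
a^(-1) mod 69 = 34
x = 34 * 38 mod 69 = 50

x ≡ 50 (mod 69)


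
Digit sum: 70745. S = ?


7 + 0 + 7 + 4 + 5 = 23


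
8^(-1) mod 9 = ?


Use the extended Euclidean algorithm on (9, 8); each row r = 9*s + 8*t:
r=9, s=1, t=0
r=8, s=0, t=1
q=1: r=1, s=1, t=-1   [9*(1) + 8*(-1) = 1]
q=8: r=0, s=-8, t=9   [9*(-8) + 8*(9) = 0]
GCD = 1 with t = -1, so 8*(-1) ≡ 1 (mod 9)
Inverse = -1 mod 9 = 8
Check: 8 * 8 = 64 ≡ 1 (mod 9)

8^(-1) ≡ 8 (mod 9)


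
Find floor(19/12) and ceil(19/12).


19/12 = 1.5833
floor = 1
ceil = 2

floor = 1, ceil = 2


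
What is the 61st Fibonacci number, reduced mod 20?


F(k) mod 20 for k=1..61:
1, 1, 2, 3, 5, 8, 13, 1, 14, 15, 9, 4, 13, 17, 10, 7, 17, 4, 1, 5, 6, 11, 17, 8, 5, 13, 18, 11, 9, 0, 9, 9, 18, 7, 5, 12, 17, 9, 6, 15, 1, 16, 17, 13, 10, 3, 13, 16, 9, 5, 14, 19, 13, 12, 5, 17, 2, 19, 1, 0, 1
F(61) mod 20 = 1


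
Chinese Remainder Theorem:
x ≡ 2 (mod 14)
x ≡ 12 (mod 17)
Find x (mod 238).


M = 14*17 = 238
M1 = M/14 = 17, M2 = M/17 = 14
M1^(-1) mod 14 = 5, M2^(-1) mod 17 = 11
x = 2*17*5 + 12*14*11 = 2018
2018 mod 238 = 114
Check: 114 mod 14 = 2 ✓, 114 mod 17 = 12 ✓

x ≡ 114 (mod 238)


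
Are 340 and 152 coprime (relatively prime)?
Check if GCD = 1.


Euclidean algorithm:
340 = 2 * 152 + 36
152 = 4 * 36 + 8
36 = 4 * 8 + 4
8 = 2 * 4 + 0
GCD(340, 152) = 4

No, not coprime (GCD = 4)


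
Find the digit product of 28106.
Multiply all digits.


2 × 8 × 1 × 0 × 6 = 0


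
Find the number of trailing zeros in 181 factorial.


floor(181/5) = 36
floor(181/25) = 7
floor(181/125) = 1
Total = 44

44 trailing zeros


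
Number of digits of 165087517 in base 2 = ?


165087517 in base 2 = 1001110101110000100100011101
Number of digits = 28

28 digits (base 2)


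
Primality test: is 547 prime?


Check divisors up to sqrt(547) = 23.3880
No divisors found.
547 is prime.

Yes, 547 is prime


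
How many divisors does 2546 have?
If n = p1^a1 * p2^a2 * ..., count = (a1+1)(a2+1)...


2546 = 2^1 × 19^1 × 67^1
d(2546) = (1+1) × (1+1) × (1+1) = 8

8 divisors


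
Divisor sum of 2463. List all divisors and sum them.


Divisors of 2463: 1, 3, 821, 2463
Sum = 1 + 3 + 821 + 2463 = 3288

σ(2463) = 3288


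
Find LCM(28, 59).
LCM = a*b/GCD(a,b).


GCD(28, 59) = 1
LCM = 28*59/1 = 1652/1 = 1652

LCM = 1652


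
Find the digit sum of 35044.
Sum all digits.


3 + 5 + 0 + 4 + 4 = 16


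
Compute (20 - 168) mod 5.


20 - 168 = -148
-148 mod 5 = 2


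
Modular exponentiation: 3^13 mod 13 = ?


3^1 mod 13 = 3
3^2 mod 13 = 9
3^3 mod 13 = 1
3^4 mod 13 = 3
3^5 mod 13 = 9
3^6 mod 13 = 1
3^7 mod 13 = 3
3^8 mod 13 = 9
3^9 mod 13 = 1
3^10 mod 13 = 3
3^11 mod 13 = 9
3^12 mod 13 = 1
3^13 mod 13 = 3


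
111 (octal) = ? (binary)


111 (base 8) = 73 (decimal)
73 (decimal) = 1001001 (base 2)


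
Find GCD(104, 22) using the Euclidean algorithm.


104 = 4 * 22 + 16
22 = 1 * 16 + 6
16 = 2 * 6 + 4
6 = 1 * 4 + 2
4 = 2 * 2 + 0
GCD = 2


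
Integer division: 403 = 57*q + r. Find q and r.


403 = 57 * 7 + 4
Check: 399 + 4 = 403

q = 7, r = 4


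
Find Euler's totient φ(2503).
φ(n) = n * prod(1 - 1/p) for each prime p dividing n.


2503 = 2503
Prime factors: 2503
φ(2503) = 2503 × (1-1/2503)
= 2503 × 2502/2503 = 2502

φ(2503) = 2502


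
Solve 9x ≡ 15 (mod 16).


GCD(9, 16) = 1, unique solution
a^(-1) mod 16 = 9
x = 9 * 15 mod 16 = 7

x ≡ 7 (mod 16)


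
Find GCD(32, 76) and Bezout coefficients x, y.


Tabular extended Euclidean (each row: r = 32*s + 76*t):
r=32, s=1, t=0
r=76, s=0, t=1
q=0: r=32, s=1, t=0   [32*(1) + 76*(0) = 32]
q=2: r=12, s=-2, t=1   [32*(-2) + 76*(1) = 12]
q=2: r=8, s=5, t=-2   [32*(5) + 76*(-2) = 8]
q=1: r=4, s=-7, t=3   [32*(-7) + 76*(3) = 4]
q=2: r=0, s=19, t=-8   [32*(19) + 76*(-8) = 0]
GCD = 4; from the row with r=4: x=-7, y=3
Check: 32*(-7) + 76*(3) = -224 + 228 = 4

GCD = 4, x = -7, y = 3


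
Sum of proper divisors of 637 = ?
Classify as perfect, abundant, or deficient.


Proper divisors: 1, 7, 13, 49, 91
Sum = 1 + 7 + 13 + 49 + 91 = 161
161 < 637 → deficient

s(637) = 161 (deficient)


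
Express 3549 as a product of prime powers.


3549 / 3 = 1183
1183 / 7 = 169
169 / 13 = 13
13 / 13 = 1
3549 = 3 × 7 × 13^2


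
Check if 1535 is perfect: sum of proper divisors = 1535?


Proper divisors of 1535: 1, 5, 307
Sum = 1 + 5 + 307 = 313

No, 1535 is not perfect (313 ≠ 1535)


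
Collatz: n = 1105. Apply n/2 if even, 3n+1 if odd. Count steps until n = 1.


1105 → 3316 → 1658 → 829 → 2488 → 1244 → 622 → 311 → 934 → 467 → 1402 → 701 → 2104 → 1052 → 526 → 263 → 790 → 395 → 1186 → 593 → 1780 → 890 → 445 → 1336 → 668 → 334 → 167 → 502 → 251 → 754 → 377 → 1132 → 566 → 283 → 850 → 425 → 1276 → 638 → 319 → 958 → 479 → 1438 → 719 → 2158 → 1079 → 3238 → 1619 → 4858 → 2429 → 7288 → 3644 → 1822 → 911 → 2734 → 1367 → 4102 → 2051 → 6154 → 3077 → 9232 → 4616 → 2308 → 1154 → 577 → 1732 → 866 → 433 → 1300 → 650 → 325 → 976 → 488 → 244 → 122 → 61 → 184 → 92 → 46 → 23 → 70 → 35 → 106 → 53 → 160 → 80 → 40 → 20 → 10 → 5 → 16 → 8 → 4 → 2 → 1
Total steps = 93

93 steps


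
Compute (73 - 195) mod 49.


73 - 195 = -122
-122 mod 49 = 25


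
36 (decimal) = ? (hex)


36 (base 10) = 36 (decimal)
36 (decimal) = 24 (base 16)


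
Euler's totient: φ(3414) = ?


3414 = 2 × 3 × 569
Prime factors: 2, 3, 569
φ(3414) = 3414 × (1-1/2) × (1-1/3) × (1-1/569)
= 3414 × 1/2 × 2/3 × 568/569 = 1136

φ(3414) = 1136


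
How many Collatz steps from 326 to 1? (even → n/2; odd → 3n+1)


326 → 163 → 490 → 245 → 736 → 368 → 184 → 92 → 46 → 23 → 70 → 35 → 106 → 53 → 160 → 80 → 40 → 20 → 10 → 5 → 16 → 8 → 4 → 2 → 1
Total steps = 24

24 steps


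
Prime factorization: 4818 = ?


4818 / 2 = 2409
2409 / 3 = 803
803 / 11 = 73
73 / 73 = 1
4818 = 2 × 3 × 11 × 73


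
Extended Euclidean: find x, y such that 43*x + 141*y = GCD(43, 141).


Tabular extended Euclidean (each row: r = 43*s + 141*t):
r=43, s=1, t=0
r=141, s=0, t=1
q=0: r=43, s=1, t=0   [43*(1) + 141*(0) = 43]
q=3: r=12, s=-3, t=1   [43*(-3) + 141*(1) = 12]
q=3: r=7, s=10, t=-3   [43*(10) + 141*(-3) = 7]
q=1: r=5, s=-13, t=4   [43*(-13) + 141*(4) = 5]
q=1: r=2, s=23, t=-7   [43*(23) + 141*(-7) = 2]
q=2: r=1, s=-59, t=18   [43*(-59) + 141*(18) = 1]
q=2: r=0, s=141, t=-43   [43*(141) + 141*(-43) = 0]
GCD = 1; from the row with r=1: x=-59, y=18
Check: 43*(-59) + 141*(18) = -2537 + 2538 = 1

GCD = 1, x = -59, y = 18


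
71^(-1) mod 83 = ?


Use the extended Euclidean algorithm on (83, 71); each row r = 83*s + 71*t:
r=83, s=1, t=0
r=71, s=0, t=1
q=1: r=12, s=1, t=-1   [83*(1) + 71*(-1) = 12]
q=5: r=11, s=-5, t=6   [83*(-5) + 71*(6) = 11]
q=1: r=1, s=6, t=-7   [83*(6) + 71*(-7) = 1]
q=11: r=0, s=-71, t=83   [83*(-71) + 71*(83) = 0]
GCD = 1 with t = -7, so 71*(-7) ≡ 1 (mod 83)
Inverse = -7 mod 83 = 76
Check: 71 * 76 = 5396 ≡ 1 (mod 83)

71^(-1) ≡ 76 (mod 83)


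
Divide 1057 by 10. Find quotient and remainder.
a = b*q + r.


1057 = 10 * 105 + 7
Check: 1050 + 7 = 1057

q = 105, r = 7


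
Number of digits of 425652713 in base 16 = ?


425652713 in base 16 = 195EF1E9
Number of digits = 8

8 digits (base 16)


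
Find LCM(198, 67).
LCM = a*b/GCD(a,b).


GCD(198, 67) = 1
LCM = 198*67/1 = 13266/1 = 13266

LCM = 13266


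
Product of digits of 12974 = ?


1 × 2 × 9 × 7 × 4 = 504


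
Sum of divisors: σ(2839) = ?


Divisors of 2839: 1, 17, 167, 2839
Sum = 1 + 17 + 167 + 2839 = 3024

σ(2839) = 3024


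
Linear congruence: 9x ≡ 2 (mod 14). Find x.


GCD(9, 14) = 1, unique solution
a^(-1) mod 14 = 11
x = 11 * 2 mod 14 = 8

x ≡ 8 (mod 14)


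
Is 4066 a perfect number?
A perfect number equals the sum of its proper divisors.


Proper divisors of 4066: 1, 2, 19, 38, 107, 214, 2033
Sum = 1 + 2 + 19 + 38 + 107 + 214 + 2033 = 2414

No, 4066 is not perfect (2414 ≠ 4066)


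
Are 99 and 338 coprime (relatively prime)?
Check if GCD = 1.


Euclidean algorithm:
338 = 3 * 99 + 41
99 = 2 * 41 + 17
41 = 2 * 17 + 7
17 = 2 * 7 + 3
7 = 2 * 3 + 1
3 = 3 * 1 + 0
GCD(99, 338) = 1

Yes, coprime (GCD = 1)


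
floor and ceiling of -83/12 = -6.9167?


-83/12 = -6.9167
floor = -7
ceil = -6

floor = -7, ceil = -6


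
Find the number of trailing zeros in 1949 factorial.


floor(1949/5) = 389
floor(1949/25) = 77
floor(1949/125) = 15
floor(1949/625) = 3
Total = 484

484 trailing zeros
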